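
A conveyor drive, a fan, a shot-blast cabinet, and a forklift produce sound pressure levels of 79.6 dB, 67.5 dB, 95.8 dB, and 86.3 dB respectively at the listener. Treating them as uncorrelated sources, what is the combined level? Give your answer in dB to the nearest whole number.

For uncorrelated sources the intensities add, so convert each level to linear form, sum, and take 10·log₁₀ of the total.
Σ 10^(L/10) = 10^(79.6/10) + 10^(67.5/10) + 10^(95.8/10) + 10^(86.3/10) = 4.325e+09.
L_total = 10·log₁₀(4.325e+09) = 96.36 dB.

96 dB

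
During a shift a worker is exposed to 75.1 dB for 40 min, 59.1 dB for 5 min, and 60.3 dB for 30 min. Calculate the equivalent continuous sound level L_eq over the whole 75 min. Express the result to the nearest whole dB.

72 dB

The energy average is taken in the linear domain: L_eq = 10·log₁₀[(Σ tᵢ·10^(Lᵢ/10))/T], T = 75 min.
Σ tᵢ·10^(Lᵢ/10) = 40·10^(75.1/10) + 5·10^(59.1/10) + 30·10^(60.3/10) = 1.331e+09.
L_eq = 10·log₁₀(1.331e+09/75) = 72.49 dB.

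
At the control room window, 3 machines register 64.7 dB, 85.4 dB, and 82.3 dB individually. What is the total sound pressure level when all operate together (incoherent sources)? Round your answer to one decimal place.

87.2 dB

For uncorrelated sources the intensities add, so convert each level to linear form, sum, and take 10·log₁₀ of the total.
Σ 10^(L/10) = 10^(64.7/10) + 10^(85.4/10) + 10^(82.3/10) = 5.195e+08.
L_total = 10·log₁₀(5.195e+08) = 87.16 dB.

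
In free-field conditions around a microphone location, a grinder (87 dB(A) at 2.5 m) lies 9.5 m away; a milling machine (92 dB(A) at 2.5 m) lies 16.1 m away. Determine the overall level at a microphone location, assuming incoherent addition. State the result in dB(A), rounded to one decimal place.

78.6 dB(A)

Propagate each source to the receiver with L = L_ref − 20·log₁₀(r/r_ref), then add intensities.
grinder: 87 − 20·log₁₀(9.5/2.5) = 87 − 11.60 = 75.40 dB(A).
milling machine: 92 − 20·log₁₀(16.1/2.5) = 92 − 16.18 = 75.82 dB(A).
Σ 10^(L/10) = 7.292e+07 → L_total = 10·log₁₀(7.292e+07) = 78.63 dB(A).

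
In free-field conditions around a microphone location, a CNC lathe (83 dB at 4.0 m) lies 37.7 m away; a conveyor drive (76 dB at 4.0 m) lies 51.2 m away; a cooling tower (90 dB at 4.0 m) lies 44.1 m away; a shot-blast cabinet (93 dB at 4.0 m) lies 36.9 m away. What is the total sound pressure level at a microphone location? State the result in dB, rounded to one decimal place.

75.3 dB

Apply inverse-square spreading to bring every level to the receiver, then sum 10^(L/10).
CNC lathe: 83 − 20·log₁₀(37.7/4.0) = 83 − 19.49 = 63.51 dB.
conveyor drive: 76 − 20·log₁₀(51.2/4.0) = 76 − 22.14 = 53.86 dB.
cooling tower: 90 − 20·log₁₀(44.1/4.0) = 90 − 20.85 = 69.15 dB.
shot-blast cabinet: 93 − 20·log₁₀(36.9/4.0) = 93 − 19.30 = 73.70 dB.
Σ 10^(L/10) = 3.416e+07 → L_total = 10·log₁₀(3.416e+07) = 75.34 dB.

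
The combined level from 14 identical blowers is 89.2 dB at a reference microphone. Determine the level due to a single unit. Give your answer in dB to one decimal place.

77.7 dB

14 equal contributions raise the level by 10·log₁₀ 14 = 11.461 dB, so each unit alone gives 89.2 − 11.461.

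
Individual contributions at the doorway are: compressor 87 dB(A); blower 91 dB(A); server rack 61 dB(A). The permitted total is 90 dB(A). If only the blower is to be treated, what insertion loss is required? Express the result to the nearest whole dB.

4 dB

Fixed contribution from the other sources: Σ 10^(L/10) = 10^(87/10) + 10^(61/10) = 5.024e+08 (87.01 dB(A)).
To meet 90 dB(A) overall, the treated blower may contribute at most 10^(90/10) − 5.024e+08 = 4.976e+08, i.e. 86.97 dB(A).
Required insertion loss = 91 − 86.97 = 4.03 dB.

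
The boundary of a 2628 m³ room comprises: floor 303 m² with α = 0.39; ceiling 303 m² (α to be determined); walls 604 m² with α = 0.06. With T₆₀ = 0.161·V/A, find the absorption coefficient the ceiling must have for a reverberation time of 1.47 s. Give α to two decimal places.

0.44

Required total absorption A = 0.161·2628/1.47 = 287.83 m².
Absorption from the other surfaces = 303·0.39 + 604·0.06 = 154.41 m², so the ceiling must supply 133.42 m² over 303 m².
α = 133.42/303 = 0.440.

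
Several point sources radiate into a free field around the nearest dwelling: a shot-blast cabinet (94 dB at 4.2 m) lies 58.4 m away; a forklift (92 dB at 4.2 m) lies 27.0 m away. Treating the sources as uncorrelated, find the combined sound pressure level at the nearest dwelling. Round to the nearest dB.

77 dB

Apply inverse-square spreading to bring every level to the receiver, then sum 10^(L/10).
shot-blast cabinet: 94 − 20·log₁₀(58.4/4.2) = 94 − 22.86 = 71.14 dB.
forklift: 92 − 20·log₁₀(27.0/4.2) = 92 − 16.16 = 75.84 dB.
Σ 10^(L/10) = 5.134e+07 → L_total = 10·log₁₀(5.134e+07) = 77.10 dB.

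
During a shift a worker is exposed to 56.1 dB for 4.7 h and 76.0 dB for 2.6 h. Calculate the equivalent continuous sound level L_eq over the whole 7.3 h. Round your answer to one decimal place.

L_eq = 10·log₁₀[(1/T)·Σ tᵢ·10^(Lᵢ/10)] with T = 7.3 h.
Σ tᵢ·10^(Lᵢ/10) = 4.7·10^(56.1/10) + 2.6·10^(76.0/10) = 1.054e+08.
L_eq = 10·log₁₀(1.054e+08/7.3) = 71.60 dB.

71.6 dB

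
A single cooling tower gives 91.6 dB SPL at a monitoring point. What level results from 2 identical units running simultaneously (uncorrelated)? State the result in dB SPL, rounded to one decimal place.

N identical incoherent sources raise the level by 10·log₁₀ N.
L_total = 91.6 + 10·log₁₀(2) = 91.6 + 3.010 = 94.61 dB SPL.

94.6 dB SPL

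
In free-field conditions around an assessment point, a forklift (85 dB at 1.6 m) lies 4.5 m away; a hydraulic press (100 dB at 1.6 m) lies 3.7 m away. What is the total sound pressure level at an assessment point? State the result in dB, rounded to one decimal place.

First find each source's level at the receiver (point-source: −20·log₁₀(r/r_ref)), then combine on an intensity basis.
forklift: 85 − 20·log₁₀(4.5/1.6) = 85 − 8.98 = 76.02 dB.
hydraulic press: 100 − 20·log₁₀(3.7/1.6) = 100 − 7.28 = 92.72 dB.
Σ 10^(L/10) = 1.910e+09 → L_total = 10·log₁₀(1.910e+09) = 92.81 dB.

92.8 dB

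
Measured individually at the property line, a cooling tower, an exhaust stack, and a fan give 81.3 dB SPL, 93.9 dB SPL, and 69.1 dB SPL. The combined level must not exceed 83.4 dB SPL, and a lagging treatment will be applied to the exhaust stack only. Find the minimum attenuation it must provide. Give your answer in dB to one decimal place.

Everything except the exhaust stack sums to 10^(81.3/10) + 10^(69.1/10) = 1.430e+08 in linear terms, 81.55 dB SPL.
The limit corresponds to 10^(83.4/10) = 2.188e+08; subtracting the fixed part leaves 7.575e+07 for the exhaust stack, i.e. 78.79 dB SPL.
So the exhaust stack must be reduced from 93.9 to 78.79 dB SPL: IL = 15.11 dB.

15.1 dB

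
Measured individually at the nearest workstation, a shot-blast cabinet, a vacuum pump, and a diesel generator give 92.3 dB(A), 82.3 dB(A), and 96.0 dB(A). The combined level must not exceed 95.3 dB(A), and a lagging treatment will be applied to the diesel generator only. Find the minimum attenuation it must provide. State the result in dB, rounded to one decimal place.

The untreated sources together contribute 10^(92.3/10) + 10^(82.3/10) = 1.868e+09, i.e. 92.71 dB(A).
To meet 95.3 dB(A) overall, the treated diesel generator may contribute at most 10^(95.3/10) − 1.868e+09 = 1.520e+09, i.e. 91.82 dB(A).
Required insertion loss = 96.0 − 91.82 = 4.18 dB.

4.2 dB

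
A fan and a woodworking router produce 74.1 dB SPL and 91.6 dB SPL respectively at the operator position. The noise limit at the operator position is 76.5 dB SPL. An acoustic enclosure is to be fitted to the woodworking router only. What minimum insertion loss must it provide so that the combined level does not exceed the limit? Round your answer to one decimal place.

The untreated sources together contribute 10^(74.1/10) = 2.570e+07, i.e. 74.10 dB SPL.
To meet 76.5 dB SPL overall, the treated woodworking router may contribute at most 10^(76.5/10) − 2.570e+07 = 1.896e+07, i.e. 72.78 dB SPL.
Required insertion loss = 91.6 − 72.78 = 18.82 dB.

18.8 dB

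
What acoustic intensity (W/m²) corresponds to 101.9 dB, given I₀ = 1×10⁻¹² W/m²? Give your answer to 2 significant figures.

L = 10·log₁₀(I/I₀) ⇒ I = I₀·10^(L/10) = 10⁻¹² × 10^10.19.

0.015 W/m²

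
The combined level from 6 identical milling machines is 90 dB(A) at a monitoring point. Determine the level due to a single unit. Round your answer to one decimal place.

For N identical incoherent sources L_total = L₁ + 10·log₁₀ N, so L₁ = 90 − 10·log₁₀(6) = 90 − 7.782.

82.2 dB(A)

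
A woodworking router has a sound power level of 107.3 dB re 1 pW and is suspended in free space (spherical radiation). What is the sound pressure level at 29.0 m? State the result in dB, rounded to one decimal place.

L_p = L_w − 10·log₁₀(4π·r²) with r = 29.0 m.
4π·r² = 1.057e+04 m², 10·log₁₀ of that is 40.240 dB.
L_p = 107.3 − 40.240 = 67.06 dB.

67.1 dB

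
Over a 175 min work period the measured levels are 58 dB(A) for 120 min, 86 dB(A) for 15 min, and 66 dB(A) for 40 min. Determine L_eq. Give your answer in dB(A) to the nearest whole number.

75 dB(A)

The energy average is taken in the linear domain: L_eq = 10·log₁₀[(Σ tᵢ·10^(Lᵢ/10))/T], T = 175 min.
Σ tᵢ·10^(Lᵢ/10) = 120·10^(58/10) + 15·10^(86/10) + 40·10^(66/10) = 6.207e+09.
L_eq = 10·log₁₀(6.207e+09/175) = 75.50 dB(A).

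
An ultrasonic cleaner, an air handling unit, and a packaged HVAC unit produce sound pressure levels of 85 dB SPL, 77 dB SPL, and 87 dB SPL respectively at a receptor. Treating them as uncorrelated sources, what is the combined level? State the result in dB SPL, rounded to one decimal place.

For uncorrelated sources the intensities add, so convert each level to linear form, sum, and take 10·log₁₀ of the total.
Σ 10^(L/10) = 10^(85/10) + 10^(77/10) + 10^(87/10) = 8.675e+08.
L_total = 10·log₁₀(8.675e+08) = 89.38 dB SPL.

89.4 dB SPL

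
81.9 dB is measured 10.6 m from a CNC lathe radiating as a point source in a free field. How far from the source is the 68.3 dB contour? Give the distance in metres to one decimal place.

50.7 m

Point-source spreading drops the level by 20·log₁₀(r₂/r₁); inverting, r₂/r₁ = 10^(ΔL/20).
r₂ = 10.6·10^((81.9−68.3)/20) = 10.6·10^(13.6/20) = 50.73 m.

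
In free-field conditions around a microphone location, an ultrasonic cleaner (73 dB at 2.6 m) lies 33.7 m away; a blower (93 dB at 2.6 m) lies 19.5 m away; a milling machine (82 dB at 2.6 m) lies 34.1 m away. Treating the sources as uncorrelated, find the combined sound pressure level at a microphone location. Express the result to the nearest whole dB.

76 dB

Propagate each source to the receiver with L = L_ref − 20·log₁₀(r/r_ref), then add intensities.
ultrasonic cleaner: 73 − 20·log₁₀(33.7/2.6) = 73 − 22.25 = 50.75 dB.
blower: 93 − 20·log₁₀(19.5/2.6) = 93 − 17.50 = 75.50 dB.
milling machine: 82 − 20·log₁₀(34.1/2.6) = 82 − 22.36 = 59.64 dB.
Σ 10^(L/10) = 3.651e+07 → L_total = 10·log₁₀(3.651e+07) = 75.62 dB.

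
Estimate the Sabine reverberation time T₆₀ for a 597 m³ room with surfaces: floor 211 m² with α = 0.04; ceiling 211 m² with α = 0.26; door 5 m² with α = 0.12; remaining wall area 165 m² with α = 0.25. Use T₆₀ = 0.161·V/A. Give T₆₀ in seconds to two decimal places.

0.91 s

Summing Sᵢαᵢ: 211·0.04 + 211·0.26 + 5·0.12 + 165·0.25 = 105.15 m².
T₆₀ = 0.161·V/A = 0.161·597/105.15 = 0.914 s.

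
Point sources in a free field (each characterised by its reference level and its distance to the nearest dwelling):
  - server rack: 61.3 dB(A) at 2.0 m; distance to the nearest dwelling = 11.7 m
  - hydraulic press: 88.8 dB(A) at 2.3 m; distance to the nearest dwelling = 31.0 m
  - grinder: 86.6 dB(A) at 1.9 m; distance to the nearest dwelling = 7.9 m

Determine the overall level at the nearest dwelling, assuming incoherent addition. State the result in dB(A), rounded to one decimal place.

74.9 dB(A)

Propagate each source to the receiver with L = L_ref − 20·log₁₀(r/r_ref), then add intensities.
server rack: 61.3 − 20·log₁₀(11.7/2.0) = 61.3 − 15.34 = 45.96 dB(A).
hydraulic press: 88.8 − 20·log₁₀(31.0/2.3) = 88.8 − 22.59 = 66.21 dB(A).
grinder: 86.6 − 20·log₁₀(7.9/1.9) = 86.6 − 12.38 = 74.22 dB(A).
Σ 10^(L/10) = 3.065e+07 → L_total = 10·log₁₀(3.065e+07) = 74.86 dB(A).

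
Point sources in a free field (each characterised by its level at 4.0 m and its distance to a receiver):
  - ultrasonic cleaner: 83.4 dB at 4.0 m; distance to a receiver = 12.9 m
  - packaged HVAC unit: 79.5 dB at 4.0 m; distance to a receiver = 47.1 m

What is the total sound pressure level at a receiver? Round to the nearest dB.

73 dB

First find each source's level at the receiver (point-source: −20·log₁₀(r/r_ref)), then combine on an intensity basis.
ultrasonic cleaner: 83.4 − 20·log₁₀(12.9/4.0) = 83.4 − 10.17 = 73.23 dB.
packaged HVAC unit: 79.5 − 20·log₁₀(47.1/4.0) = 79.5 − 21.42 = 58.08 dB.
Σ 10^(L/10) = 2.168e+07 → L_total = 10·log₁₀(2.168e+07) = 73.36 dB.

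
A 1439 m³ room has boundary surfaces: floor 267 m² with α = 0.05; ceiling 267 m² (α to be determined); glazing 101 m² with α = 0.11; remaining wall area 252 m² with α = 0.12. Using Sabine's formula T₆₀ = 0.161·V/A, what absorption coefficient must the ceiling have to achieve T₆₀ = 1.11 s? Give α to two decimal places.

0.58

Required total absorption A = 0.161·1439/1.11 = 208.72 m².
Absorption from the other surfaces = 267·0.05 + 101·0.11 + 252·0.12 = 54.70 m², so the ceiling must supply 154.02 m² over 267 m².
α = 154.02/267 = 0.577.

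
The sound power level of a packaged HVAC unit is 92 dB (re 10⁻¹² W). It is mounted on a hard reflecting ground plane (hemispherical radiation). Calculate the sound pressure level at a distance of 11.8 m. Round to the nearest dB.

The power spreads over a hemisphere of area 2π·r², so L_p = L_w − 10·log₁₀(2π·r²).
2π·r² = 874.9 m², 10·log₁₀ of that is 29.419 dB.
L_p = 92 − 29.419 = 62.58 dB.

63 dB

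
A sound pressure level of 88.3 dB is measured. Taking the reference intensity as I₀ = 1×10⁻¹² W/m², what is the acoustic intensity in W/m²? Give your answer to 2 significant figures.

I = I₀·10^(L/10) = 10⁻¹² × 10^(88.3/10) = 10^(-3.170).

0.00068 W/m²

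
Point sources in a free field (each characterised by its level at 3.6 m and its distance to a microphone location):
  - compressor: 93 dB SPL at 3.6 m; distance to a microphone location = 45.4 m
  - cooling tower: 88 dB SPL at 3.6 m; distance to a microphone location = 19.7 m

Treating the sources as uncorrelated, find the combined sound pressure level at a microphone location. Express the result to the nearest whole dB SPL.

Propagate each source to the receiver with L = L_ref − 20·log₁₀(r/r_ref), then add intensities.
compressor: 93 − 20·log₁₀(45.4/3.6) = 93 − 22.02 = 70.98 dB SPL.
cooling tower: 88 − 20·log₁₀(19.7/3.6) = 88 − 14.76 = 73.24 dB SPL.
Σ 10^(L/10) = 3.362e+07 → L_total = 10·log₁₀(3.362e+07) = 75.27 dB SPL.

75 dB SPL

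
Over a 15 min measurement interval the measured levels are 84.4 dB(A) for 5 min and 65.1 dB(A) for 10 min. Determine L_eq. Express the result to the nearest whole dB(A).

80 dB(A)

The energy average is taken in the linear domain: L_eq = 10·log₁₀[(Σ tᵢ·10^(Lᵢ/10))/T], T = 15 min.
Σ tᵢ·10^(Lᵢ/10) = 5·10^(84.4/10) + 10·10^(65.1/10) = 1.409e+09.
L_eq = 10·log₁₀(1.409e+09/15) = 79.73 dB(A).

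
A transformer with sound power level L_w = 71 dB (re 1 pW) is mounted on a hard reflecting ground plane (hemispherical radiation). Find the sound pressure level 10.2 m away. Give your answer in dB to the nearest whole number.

43 dB

Free-field hemispherical radiation: L_p = L_w − 10·log₁₀(2π·r²), r = 10.2 m.
2π·r² = 653.7 m², 10·log₁₀ of that is 28.154 dB.
L_p = 71 − 28.154 = 42.85 dB.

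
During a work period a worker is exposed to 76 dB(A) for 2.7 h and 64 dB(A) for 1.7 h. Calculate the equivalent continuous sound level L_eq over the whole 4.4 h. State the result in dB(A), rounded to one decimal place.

Weight each interval's intensity by its duration and average over T = 4.4 h:
Σ tᵢ·10^(Lᵢ/10) = 2.7·10^(76/10) + 1.7·10^(64/10) = 1.118e+08.
L_eq = 10·log₁₀(1.118e+08/4.4) = 74.05 dB(A).

74.0 dB(A)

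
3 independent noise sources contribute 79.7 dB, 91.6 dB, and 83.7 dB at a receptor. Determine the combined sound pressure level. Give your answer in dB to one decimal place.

For uncorrelated sources the intensities add, so convert each level to linear form, sum, and take 10·log₁₀ of the total.
Σ 10^(L/10) = 10^(79.7/10) + 10^(91.6/10) + 10^(83.7/10) = 1.773e+09.
L_total = 10·log₁₀(1.773e+09) = 92.49 dB.

92.5 dB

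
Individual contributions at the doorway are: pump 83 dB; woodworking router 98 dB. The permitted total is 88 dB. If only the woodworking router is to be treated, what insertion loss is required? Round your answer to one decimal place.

Everything except the woodworking router sums to 10^(83/10) = 1.995e+08 in linear terms, 83.00 dB.
The limit corresponds to 10^(88/10) = 6.310e+08; subtracting the fixed part leaves 4.314e+08 for the woodworking router, i.e. 86.35 dB.
So the woodworking router must be reduced from 98 to 86.35 dB: IL = 11.65 dB.

11.7 dB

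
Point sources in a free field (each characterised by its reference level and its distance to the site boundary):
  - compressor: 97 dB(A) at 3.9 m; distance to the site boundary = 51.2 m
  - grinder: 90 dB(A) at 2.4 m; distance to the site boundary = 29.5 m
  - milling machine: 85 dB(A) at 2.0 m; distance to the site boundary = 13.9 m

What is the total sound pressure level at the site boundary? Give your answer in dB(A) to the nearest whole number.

76 dB(A)

First find each source's level at the receiver (point-source: −20·log₁₀(r/r_ref)), then combine on an intensity basis.
compressor: 97 − 20·log₁₀(51.2/3.9) = 97 − 22.36 = 74.64 dB(A).
grinder: 90 − 20·log₁₀(29.5/2.4) = 90 − 21.79 = 68.21 dB(A).
milling machine: 85 − 20·log₁₀(13.9/2.0) = 85 − 16.84 = 68.16 dB(A).
Σ 10^(L/10) = 4.225e+07 → L_total = 10·log₁₀(4.225e+07) = 76.26 dB(A).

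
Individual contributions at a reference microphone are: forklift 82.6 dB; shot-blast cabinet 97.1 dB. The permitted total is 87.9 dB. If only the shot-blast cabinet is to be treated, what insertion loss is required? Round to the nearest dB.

11 dB

The untreated sources together contribute 10^(82.6/10) = 1.820e+08, i.e. 82.60 dB.
To meet 87.9 dB overall, the treated shot-blast cabinet may contribute at most 10^(87.9/10) − 1.820e+08 = 4.346e+08, i.e. 86.38 dB.
So the shot-blast cabinet must be reduced from 97.1 to 86.38 dB: IL = 10.72 dB.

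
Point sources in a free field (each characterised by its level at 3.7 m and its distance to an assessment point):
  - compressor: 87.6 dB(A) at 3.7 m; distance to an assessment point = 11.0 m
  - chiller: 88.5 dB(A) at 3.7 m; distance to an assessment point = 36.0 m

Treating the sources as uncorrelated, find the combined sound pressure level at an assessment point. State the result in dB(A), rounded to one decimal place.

Apply inverse-square spreading to bring every level to the receiver, then sum 10^(L/10).
compressor: 87.6 − 20·log₁₀(11.0/3.7) = 87.6 − 9.46 = 78.14 dB(A).
chiller: 88.5 − 20·log₁₀(36.0/3.7) = 88.5 − 19.76 = 68.74 dB(A).
Σ 10^(L/10) = 7.258e+07 → L_total = 10·log₁₀(7.258e+07) = 78.61 dB(A).

78.6 dB(A)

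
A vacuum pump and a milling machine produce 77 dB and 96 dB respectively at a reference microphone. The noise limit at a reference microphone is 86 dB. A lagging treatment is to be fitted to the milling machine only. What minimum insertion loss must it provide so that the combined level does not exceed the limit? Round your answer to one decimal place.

10.6 dB

Everything except the milling machine sums to 10^(77/10) = 5.012e+07 in linear terms, 77.00 dB.
To meet 86 dB overall, the treated milling machine may contribute at most 10^(86/10) − 5.012e+07 = 3.480e+08, i.e. 85.42 dB.
Required insertion loss = 96 − 85.42 = 10.58 dB.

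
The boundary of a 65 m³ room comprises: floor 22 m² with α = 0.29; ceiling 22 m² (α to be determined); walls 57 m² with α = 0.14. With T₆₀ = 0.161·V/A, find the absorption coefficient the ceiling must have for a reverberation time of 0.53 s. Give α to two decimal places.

From T₆₀ = 0.161·V/A, the target T₆₀ = 0.53 s needs A = 0.161·65/0.53 = 19.75 m².
Absorption from the other surfaces = 22·0.29 + 57·0.14 = 14.36 m², so the ceiling must supply 5.39 m² over 22 m².
α = 5.39/22 = 0.245.

0.24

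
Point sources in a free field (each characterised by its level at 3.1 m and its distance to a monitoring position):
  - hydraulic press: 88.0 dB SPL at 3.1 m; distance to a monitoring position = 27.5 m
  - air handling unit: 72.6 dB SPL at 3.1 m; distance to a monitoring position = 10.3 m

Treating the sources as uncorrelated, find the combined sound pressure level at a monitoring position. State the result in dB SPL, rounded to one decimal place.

Propagate each source to the receiver with L = L_ref − 20·log₁₀(r/r_ref), then add intensities.
hydraulic press: 88.0 − 20·log₁₀(27.5/3.1) = 88.0 − 18.96 = 69.04 dB SPL.
air handling unit: 72.6 − 20·log₁₀(10.3/3.1) = 72.6 − 10.43 = 62.17 dB SPL.
Σ 10^(L/10) = 9.666e+06 → L_total = 10·log₁₀(9.666e+06) = 69.85 dB SPL.

69.9 dB SPL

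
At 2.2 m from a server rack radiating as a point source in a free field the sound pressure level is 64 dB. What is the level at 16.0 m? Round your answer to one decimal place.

For a point source, L₂ = L₁ − 20·log₁₀(r₂/r₁).
L₂ = 64 − 20·log₁₀(16.0/2.2) = 64 − 17.234 = 46.77 dB.

46.8 dB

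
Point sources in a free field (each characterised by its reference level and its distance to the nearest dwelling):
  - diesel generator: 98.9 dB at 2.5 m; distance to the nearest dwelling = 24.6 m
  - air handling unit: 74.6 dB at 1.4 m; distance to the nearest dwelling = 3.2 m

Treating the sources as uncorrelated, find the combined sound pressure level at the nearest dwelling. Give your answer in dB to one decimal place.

79.3 dB

Apply inverse-square spreading to bring every level to the receiver, then sum 10^(L/10).
diesel generator: 98.9 − 20·log₁₀(24.6/2.5) = 98.9 − 19.86 = 79.04 dB.
air handling unit: 74.6 − 20·log₁₀(3.2/1.4) = 74.6 − 7.18 = 67.42 dB.
Σ 10^(L/10) = 8.569e+07 → L_total = 10·log₁₀(8.569e+07) = 79.33 dB.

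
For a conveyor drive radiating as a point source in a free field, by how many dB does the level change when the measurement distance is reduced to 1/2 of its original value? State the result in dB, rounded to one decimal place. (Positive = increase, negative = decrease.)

+6.0 dB

Point-source spreading: ΔL = −20·log₁₀(r₂/r₁).
ΔL = −20·log₁₀(0.5) = +6.02 dB.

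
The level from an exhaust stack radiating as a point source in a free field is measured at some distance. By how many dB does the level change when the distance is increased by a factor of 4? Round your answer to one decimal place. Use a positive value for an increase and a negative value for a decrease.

-12.0 dB

With spherical spreading the level changes by −20·log₁₀(r₂/r₁).
ΔL = −20·log₁₀(4) = -12.04 dB.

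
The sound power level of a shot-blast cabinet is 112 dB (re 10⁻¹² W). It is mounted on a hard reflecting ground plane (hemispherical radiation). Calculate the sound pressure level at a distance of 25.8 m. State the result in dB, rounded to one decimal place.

Free-field hemispherical radiation: L_p = L_w − 10·log₁₀(2π·r²), r = 25.8 m.
2π·r² = 4182 m², 10·log₁₀ of that is 36.214 dB.
L_p = 112 − 36.214 = 75.79 dB.

75.8 dB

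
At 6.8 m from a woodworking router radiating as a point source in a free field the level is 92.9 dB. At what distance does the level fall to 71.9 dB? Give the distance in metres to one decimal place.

The 21.0 dB drop corresponds to a distance ratio of 10^(21.0/20) for a point source.
r₂ = 6.8·10^((92.9−71.9)/20) = 6.8·10^(21.0/20) = 76.30 m.

76.3 m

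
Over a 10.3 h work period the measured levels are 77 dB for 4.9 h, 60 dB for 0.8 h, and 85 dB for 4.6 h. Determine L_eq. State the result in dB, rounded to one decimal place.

Weight each interval's intensity by its duration and average over T = 10.3 h:
Σ tᵢ·10^(Lᵢ/10) = 4.9·10^(77/10) + 0.8·10^(60/10) + 4.6·10^(85/10) = 1.701e+09.
L_eq = 10·log₁₀(1.701e+09/10.3) = 82.18 dB.

82.2 dB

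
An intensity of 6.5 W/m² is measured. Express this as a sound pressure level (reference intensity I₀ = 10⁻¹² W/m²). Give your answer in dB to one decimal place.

128.1 dB

L = 10·log₁₀(I/I₀) = 10·log₁₀(6.5/10⁻¹²) = 10·log₁₀(6.5×10^12).
L = 10·(0.8129 + 12) = 128.13 dB.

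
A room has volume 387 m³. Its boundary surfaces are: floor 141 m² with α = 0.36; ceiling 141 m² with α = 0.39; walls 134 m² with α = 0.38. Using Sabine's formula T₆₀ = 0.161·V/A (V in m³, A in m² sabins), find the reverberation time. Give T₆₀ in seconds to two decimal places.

0.40 s

A = Σ Sᵢαᵢ = 141·0.36 + 141·0.39 + 134·0.38 = 156.67 m².
T₆₀ = 0.161·V/A = 0.161·387/156.67 = 0.398 s.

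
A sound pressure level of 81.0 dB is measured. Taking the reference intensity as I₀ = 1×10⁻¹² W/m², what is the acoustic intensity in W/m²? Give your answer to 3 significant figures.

0.000126 W/m²

I/I₀ = 10^(81.0/10) = 1.259e+08, so I = 1.259e+08 × 10⁻¹² W/m².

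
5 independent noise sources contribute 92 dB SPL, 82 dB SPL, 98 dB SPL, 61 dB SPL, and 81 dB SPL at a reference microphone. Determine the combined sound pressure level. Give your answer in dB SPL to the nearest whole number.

For uncorrelated sources the intensities add, so convert each level to linear form, sum, and take 10·log₁₀ of the total.
Σ 10^(L/10) = 10^(92/10) + 10^(82/10) + 10^(98/10) + 10^(61/10) + 10^(81/10) = 8.180e+09.
L_total = 10·log₁₀(8.180e+09) = 99.13 dB SPL.

99 dB SPL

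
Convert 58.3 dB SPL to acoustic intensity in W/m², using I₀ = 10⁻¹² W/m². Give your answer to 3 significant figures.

I = I₀·10^(L/10) = 10⁻¹² × 10^(58.3/10) = 10^(-6.170).

6.76e-07 W/m²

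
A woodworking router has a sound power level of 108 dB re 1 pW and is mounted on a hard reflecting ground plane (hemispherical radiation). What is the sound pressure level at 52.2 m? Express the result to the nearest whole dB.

66 dB

Free-field hemispherical radiation: L_p = L_w − 10·log₁₀(2π·r²), r = 52.2 m.
2π·r² = 1.712e+04 m², 10·log₁₀ of that is 42.335 dB.
L_p = 108 − 42.335 = 65.66 dB.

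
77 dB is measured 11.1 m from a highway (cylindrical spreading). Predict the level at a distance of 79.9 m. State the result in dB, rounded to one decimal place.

Cylindrical spreading from a line source gives a 10·log₁₀(r₂/r₁) drop.
L₂ = 77 − 10·log₁₀(79.9/11.1) = 77 − 8.572 = 68.43 dB.

68.4 dB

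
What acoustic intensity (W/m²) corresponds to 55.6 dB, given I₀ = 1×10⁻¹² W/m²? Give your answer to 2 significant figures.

3.6e-07 W/m²

I = I₀·10^(L/10) = 10⁻¹² × 10^(55.6/10) = 10^(-6.440).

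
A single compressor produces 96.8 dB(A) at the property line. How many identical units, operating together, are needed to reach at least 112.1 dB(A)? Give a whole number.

34

N identical sources give L₁ + 10·log₁₀ N, so require 10·log₁₀ N ≥ 112.1 − 96.8 = 15.3 dB.
N ≥ 10^(15.3/10) = 33.884, so N = 34.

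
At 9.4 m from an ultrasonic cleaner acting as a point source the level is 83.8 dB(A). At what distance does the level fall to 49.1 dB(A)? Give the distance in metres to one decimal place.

For a point source L₁ − L₂ = 20·log₁₀(r₂/r₁), so r₂ = r₁·10^((L₁−L₂)/20).
r₂ = 9.4·10^((83.8−49.1)/20) = 9.4·10^(34.7/20) = 510.66 m.

510.7 m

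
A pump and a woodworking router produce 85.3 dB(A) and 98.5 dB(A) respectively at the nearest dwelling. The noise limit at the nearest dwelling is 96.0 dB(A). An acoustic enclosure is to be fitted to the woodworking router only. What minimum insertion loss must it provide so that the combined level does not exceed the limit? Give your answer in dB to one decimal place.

Fixed contribution from the other source: Σ 10^(L/10) = 10^(85.3/10) = 3.388e+08 (85.30 dB(A)).
The limit corresponds to 10^(96.0/10) = 3.981e+09; subtracting the fixed part leaves 3.642e+09 for the woodworking router, i.e. 95.61 dB(A).
Required insertion loss = 98.5 − 95.61 = 2.89 dB.

2.9 dB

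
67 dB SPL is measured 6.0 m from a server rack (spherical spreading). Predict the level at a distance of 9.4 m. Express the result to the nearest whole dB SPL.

63 dB SPL

For a point source, L₂ = L₁ − 20·log₁₀(r₂/r₁).
L₂ = 67 − 20·log₁₀(9.4/6.0) = 67 − 3.900 = 63.10 dB SPL.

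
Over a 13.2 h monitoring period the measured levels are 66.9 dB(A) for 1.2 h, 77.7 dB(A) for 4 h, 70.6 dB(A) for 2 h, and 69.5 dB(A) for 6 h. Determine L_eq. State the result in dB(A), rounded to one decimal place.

Weight each interval's intensity by its duration and average over T = 13.2 h:
Σ tᵢ·10^(Lᵢ/10) = 1.2·10^(66.9/10) + 4·10^(77.7/10) + 2·10^(70.6/10) + 6·10^(69.5/10) = 3.179e+08.
L_eq = 10·log₁₀(3.179e+08/13.2) = 73.82 dB(A).

73.8 dB(A)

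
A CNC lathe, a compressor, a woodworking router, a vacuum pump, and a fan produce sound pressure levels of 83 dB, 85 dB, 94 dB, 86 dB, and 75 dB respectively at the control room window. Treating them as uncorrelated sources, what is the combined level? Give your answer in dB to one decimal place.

95.4 dB

For uncorrelated sources the intensities add, so convert each level to linear form, sum, and take 10·log₁₀ of the total.
Σ 10^(L/10) = 10^(83/10) + 10^(85/10) + 10^(94/10) + 10^(86/10) + 10^(75/10) = 3.457e+09.
L_total = 10·log₁₀(3.457e+09) = 95.39 dB.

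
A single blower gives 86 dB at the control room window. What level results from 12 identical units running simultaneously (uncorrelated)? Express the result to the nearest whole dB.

With 12 equal, uncorrelated contributions the intensity is 12× that of one unit, giving a rise of 10·log₁₀ 12.
L_total = 86 + 10·log₁₀(12) = 86 + 10.792 = 96.79 dB.

97 dB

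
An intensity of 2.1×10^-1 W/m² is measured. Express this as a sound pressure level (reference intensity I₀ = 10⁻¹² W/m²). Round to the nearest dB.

113 dB

Dividing by I₀ shifts the exponent by 12: I/I₀ = 2.1×10^11.
L = 10·(0.3222 + 11) = 113.22 dB.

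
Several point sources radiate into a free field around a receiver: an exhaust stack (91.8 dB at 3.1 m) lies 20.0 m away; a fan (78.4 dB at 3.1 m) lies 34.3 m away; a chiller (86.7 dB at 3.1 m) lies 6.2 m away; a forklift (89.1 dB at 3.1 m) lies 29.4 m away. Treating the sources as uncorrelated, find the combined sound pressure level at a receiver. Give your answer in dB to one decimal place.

Apply inverse-square spreading to bring every level to the receiver, then sum 10^(L/10).
exhaust stack: 91.8 − 20·log₁₀(20.0/3.1) = 91.8 − 16.19 = 75.61 dB.
fan: 78.4 − 20·log₁₀(34.3/3.1) = 78.4 − 20.88 = 57.52 dB.
chiller: 86.7 − 20·log₁₀(6.2/3.1) = 86.7 − 6.02 = 80.68 dB.
forklift: 89.1 − 20·log₁₀(29.4/3.1) = 89.1 − 19.54 = 69.56 dB.
Σ 10^(L/10) = 1.629e+08 → L_total = 10·log₁₀(1.629e+08) = 82.12 dB.

82.1 dB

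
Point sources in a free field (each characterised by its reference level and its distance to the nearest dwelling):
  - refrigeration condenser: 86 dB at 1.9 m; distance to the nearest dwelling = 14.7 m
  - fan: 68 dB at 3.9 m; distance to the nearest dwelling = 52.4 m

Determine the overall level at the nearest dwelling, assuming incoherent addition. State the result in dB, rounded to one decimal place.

Apply inverse-square spreading to bring every level to the receiver, then sum 10^(L/10).
refrigeration condenser: 86 − 20·log₁₀(14.7/1.9) = 86 − 17.77 = 68.23 dB.
fan: 68 − 20·log₁₀(52.4/3.9) = 68 − 22.57 = 45.43 dB.
Σ 10^(L/10) = 6.686e+06 → L_total = 10·log₁₀(6.686e+06) = 68.25 dB.

68.3 dB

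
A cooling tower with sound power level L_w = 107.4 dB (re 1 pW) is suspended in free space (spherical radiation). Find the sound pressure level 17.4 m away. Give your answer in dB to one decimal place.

The power spreads over a sphere of area 4π·r², so L_p = L_w − 10·log₁₀(4π·r²).
4π·r² = 3805 m², 10·log₁₀ of that is 35.803 dB.
L_p = 107.4 − 35.803 = 71.60 dB.

71.6 dB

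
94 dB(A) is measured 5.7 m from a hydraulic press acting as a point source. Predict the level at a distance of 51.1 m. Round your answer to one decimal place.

74.9 dB(A)

Point-source attenuation: ΔL = 20·log₁₀(r₂/r₁) = 20·log₁₀(51.1/5.7) = 19.051 dB.
L₂ = 94 − 20·log₁₀(51.1/5.7) = 94 − 19.051 = 74.95 dB(A).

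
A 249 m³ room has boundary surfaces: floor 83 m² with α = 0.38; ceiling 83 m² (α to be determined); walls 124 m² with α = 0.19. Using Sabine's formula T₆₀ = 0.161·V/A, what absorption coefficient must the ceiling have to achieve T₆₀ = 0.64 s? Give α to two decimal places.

From T₆₀ = 0.161·V/A, the target T₆₀ = 0.64 s needs A = 0.161·249/0.64 = 62.64 m².
Absorption from the other surfaces = 83·0.38 + 124·0.19 = 55.10 m², so the ceiling must supply 7.54 m² over 83 m².
α = 7.54/83 = 0.091.

0.09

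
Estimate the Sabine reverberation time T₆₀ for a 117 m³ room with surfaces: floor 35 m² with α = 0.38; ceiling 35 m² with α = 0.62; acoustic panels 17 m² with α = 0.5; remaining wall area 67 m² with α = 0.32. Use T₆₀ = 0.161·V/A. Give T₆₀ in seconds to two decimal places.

0.29 s

Summing Sᵢαᵢ: 35·0.38 + 35·0.62 + 17·0.5 + 67·0.32 = 64.94 m².
T₆₀ = 0.161·V/A = 0.161·117/64.94 = 0.290 s.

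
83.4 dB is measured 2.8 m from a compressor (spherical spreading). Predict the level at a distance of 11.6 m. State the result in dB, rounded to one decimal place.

For a point source, L₂ = L₁ − 20·log₁₀(r₂/r₁).
L₂ = 83.4 − 20·log₁₀(11.6/2.8) = 83.4 − 12.346 = 71.05 dB.

71.1 dB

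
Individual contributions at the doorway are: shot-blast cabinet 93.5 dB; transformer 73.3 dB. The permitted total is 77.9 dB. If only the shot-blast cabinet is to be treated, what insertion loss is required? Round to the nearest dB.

Everything except the shot-blast cabinet sums to 10^(73.3/10) = 2.138e+07 in linear terms, 73.30 dB.
The limit corresponds to 10^(77.9/10) = 6.166e+07; subtracting the fixed part leaves 4.028e+07 for the shot-blast cabinet, i.e. 76.05 dB.
Required insertion loss = 93.5 − 76.05 = 17.45 dB.

17 dB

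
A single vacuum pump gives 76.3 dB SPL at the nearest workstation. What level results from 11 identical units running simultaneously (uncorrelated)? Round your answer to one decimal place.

L_total = L₁ + 10·log₁₀ N for N identical incoherent sources.
L_total = 76.3 + 10·log₁₀(11) = 76.3 + 10.414 = 86.71 dB SPL.

86.7 dB SPL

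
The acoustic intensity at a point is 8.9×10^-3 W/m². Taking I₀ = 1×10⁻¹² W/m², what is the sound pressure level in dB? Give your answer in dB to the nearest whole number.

99 dB

L = 10·log₁₀(I/I₀) = 10·log₁₀(8.9×10^-3/10⁻¹²) = 10·log₁₀(8.9×10^9).
L = 10·(0.9494 + 9) = 99.49 dB.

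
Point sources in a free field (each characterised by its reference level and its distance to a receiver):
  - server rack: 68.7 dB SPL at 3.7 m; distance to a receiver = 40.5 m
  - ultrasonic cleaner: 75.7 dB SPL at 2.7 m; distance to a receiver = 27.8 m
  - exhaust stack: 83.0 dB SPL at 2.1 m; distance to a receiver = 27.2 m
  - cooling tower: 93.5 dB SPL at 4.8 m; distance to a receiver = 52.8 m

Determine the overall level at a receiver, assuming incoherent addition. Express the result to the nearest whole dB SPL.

Apply inverse-square spreading to bring every level to the receiver, then sum 10^(L/10).
server rack: 68.7 − 20·log₁₀(40.5/3.7) = 68.7 − 20.79 = 47.91 dB SPL.
ultrasonic cleaner: 75.7 − 20·log₁₀(27.8/2.7) = 75.7 − 20.25 = 55.45 dB SPL.
exhaust stack: 83.0 − 20·log₁₀(27.2/2.1) = 83.0 − 22.25 = 60.75 dB SPL.
cooling tower: 93.5 − 20·log₁₀(52.8/4.8) = 93.5 − 20.83 = 72.67 dB SPL.
Σ 10^(L/10) = 2.010e+07 → L_total = 10·log₁₀(2.010e+07) = 73.03 dB SPL.

73 dB SPL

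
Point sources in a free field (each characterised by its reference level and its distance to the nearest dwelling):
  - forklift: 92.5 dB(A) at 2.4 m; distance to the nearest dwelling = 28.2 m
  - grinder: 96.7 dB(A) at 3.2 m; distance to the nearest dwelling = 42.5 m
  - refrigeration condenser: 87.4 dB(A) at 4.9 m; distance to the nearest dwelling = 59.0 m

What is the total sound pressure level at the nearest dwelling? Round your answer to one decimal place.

First find each source's level at the receiver (point-source: −20·log₁₀(r/r_ref)), then combine on an intensity basis.
forklift: 92.5 − 20·log₁₀(28.2/2.4) = 92.5 − 21.40 = 71.10 dB(A).
grinder: 96.7 − 20·log₁₀(42.5/3.2) = 96.7 − 22.46 = 74.24 dB(A).
refrigeration condenser: 87.4 − 20·log₁₀(59.0/4.9) = 87.4 − 21.61 = 65.79 dB(A).
Σ 10^(L/10) = 4.319e+07 → L_total = 10·log₁₀(4.319e+07) = 76.35 dB(A).

76.4 dB(A)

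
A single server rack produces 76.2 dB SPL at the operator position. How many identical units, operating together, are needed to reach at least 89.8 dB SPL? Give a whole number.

N identical sources give L₁ + 10·log₁₀ N, so require 10·log₁₀ N ≥ 89.8 − 76.2 = 13.6 dB.
N ≥ 10^(13.6/10) = 22.909, so N = 23.

23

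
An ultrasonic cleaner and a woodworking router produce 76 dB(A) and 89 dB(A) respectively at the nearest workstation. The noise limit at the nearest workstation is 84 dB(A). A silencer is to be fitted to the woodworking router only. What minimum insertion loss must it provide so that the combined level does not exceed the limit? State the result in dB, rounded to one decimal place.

5.7 dB

Everything except the woodworking router sums to 10^(76/10) = 3.981e+07 in linear terms, 76.00 dB(A).
To meet 84 dB(A) overall, the treated woodworking router may contribute at most 10^(84/10) − 3.981e+07 = 2.114e+08, i.e. 83.25 dB(A).
So the woodworking router must be reduced from 89 to 83.25 dB(A): IL = 5.75 dB.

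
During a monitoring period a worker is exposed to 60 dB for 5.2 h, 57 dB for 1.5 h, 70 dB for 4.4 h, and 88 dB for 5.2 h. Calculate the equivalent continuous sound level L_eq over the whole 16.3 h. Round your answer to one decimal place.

83.1 dB

L_eq = 10·log₁₀[(1/T)·Σ tᵢ·10^(Lᵢ/10)] with T = 16.3 h.
Σ tᵢ·10^(Lᵢ/10) = 5.2·10^(60/10) + 1.5·10^(57/10) + 4.4·10^(70/10) + 5.2·10^(88/10) = 3.331e+09.
L_eq = 10·log₁₀(3.331e+09/16.3) = 83.10 dB.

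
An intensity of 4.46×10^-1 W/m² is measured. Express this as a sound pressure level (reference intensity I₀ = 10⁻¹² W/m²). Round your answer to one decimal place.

I/I₀ = 4.46×10^-1/10⁻¹² = 4.46×10^11, and L = 10·log₁₀(I/I₀).
L = 10·(0.6493 + 11) = 116.49 dB.

116.5 dB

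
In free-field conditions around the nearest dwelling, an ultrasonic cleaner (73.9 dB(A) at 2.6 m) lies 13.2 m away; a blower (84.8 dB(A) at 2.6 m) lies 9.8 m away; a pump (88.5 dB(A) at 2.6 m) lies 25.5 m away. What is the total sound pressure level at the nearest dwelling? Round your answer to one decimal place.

Apply inverse-square spreading to bring every level to the receiver, then sum 10^(L/10).
ultrasonic cleaner: 73.9 − 20·log₁₀(13.2/2.6) = 73.9 − 14.11 = 59.79 dB(A).
blower: 84.8 − 20·log₁₀(9.8/2.6) = 84.8 − 11.53 = 73.27 dB(A).
pump: 88.5 − 20·log₁₀(25.5/2.6) = 88.5 − 19.83 = 68.67 dB(A).
Σ 10^(L/10) = 2.957e+07 → L_total = 10·log₁₀(2.957e+07) = 74.71 dB(A).

74.7 dB(A)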